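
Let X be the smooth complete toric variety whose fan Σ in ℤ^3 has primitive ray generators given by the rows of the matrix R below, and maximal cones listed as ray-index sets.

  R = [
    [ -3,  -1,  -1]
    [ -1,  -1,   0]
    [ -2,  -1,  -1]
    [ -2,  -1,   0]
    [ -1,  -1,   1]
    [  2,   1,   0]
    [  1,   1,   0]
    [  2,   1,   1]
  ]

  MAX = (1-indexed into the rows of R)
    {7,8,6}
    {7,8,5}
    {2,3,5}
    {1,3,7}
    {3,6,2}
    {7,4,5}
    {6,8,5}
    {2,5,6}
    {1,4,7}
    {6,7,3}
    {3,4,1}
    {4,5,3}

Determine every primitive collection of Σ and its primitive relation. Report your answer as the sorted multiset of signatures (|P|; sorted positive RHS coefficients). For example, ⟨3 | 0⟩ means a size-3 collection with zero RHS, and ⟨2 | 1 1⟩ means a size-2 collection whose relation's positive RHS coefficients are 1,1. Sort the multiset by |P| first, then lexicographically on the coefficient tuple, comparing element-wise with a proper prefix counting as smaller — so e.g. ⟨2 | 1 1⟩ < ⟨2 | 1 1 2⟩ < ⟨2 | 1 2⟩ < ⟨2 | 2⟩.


14 minimal non-faces of Δ(Σ) (on 8 rays):

  • {2,7}:  v_{2} + v_{7} = 0  ⇒ sig = ⟨2 | 0⟩
  • {3,8}:  v_{3} + v_{8} = 0  ⇒ sig = ⟨2 | 0⟩
  • {4,6}:  v_{4} + v_{6} = 0  ⇒ sig = ⟨2 | 0⟩
  • {1,2}:  v_{1} + v_{2} = v_{3} + v_{4}  ⇒ sig = ⟨2 | 1 1⟩
  • {1,6}:  v_{1} + v_{6} = v_{3} + v_{7}  ⇒ sig = ⟨2 | 1 1⟩
  • {1,8}:  v_{1} + v_{8} = v_{4} + v_{7}  ⇒ sig = ⟨2 | 1 1⟩
  • {2,4}:  v_{2} + v_{4} = v_{3} + v_{5}  ⇒ sig = ⟨2 | 1 1⟩
  • {2,8}:  v_{2} + v_{8} = v_{5} + v_{6}  ⇒ sig = ⟨2 | 1 1⟩
  • {4,8}:  v_{4} + v_{8} = v_{5} + v_{7}  ⇒ sig = ⟨2 | 1 1⟩
  • {1,5}:  v_{1} + v_{5} = 2·v_{4}  ⇒ sig = ⟨2 | 2⟩
  • {3,4,7}:  v_{3} + v_{4} + v_{7} = v_{1}  ⇒ sig = ⟨3 | 1⟩
  • {3,5,6}:  v_{3} + v_{5} + v_{6} = v_{2}  ⇒ sig = ⟨3 | 1⟩
  • {3,5,7}:  v_{3} + v_{5} + v_{7} = v_{4}  ⇒ sig = ⟨3 | 1⟩
  • {5,6,7}:  v_{5} + v_{6} + v_{7} = v_{8}  ⇒ sig = ⟨3 | 1⟩

Sorted signature multiset PRS(X):
    ⟨2 | 0⟩
    ⟨2 | 0⟩
    ⟨2 | 0⟩
    ⟨2 | 1 1⟩
    ⟨2 | 1 1⟩
    ⟨2 | 1 1⟩
    ⟨2 | 1 1⟩
    ⟨2 | 1 1⟩
    ⟨2 | 1 1⟩
    ⟨2 | 2⟩
    ⟨3 | 1⟩
    ⟨3 | 1⟩
    ⟨3 | 1⟩
    ⟨3 | 1⟩


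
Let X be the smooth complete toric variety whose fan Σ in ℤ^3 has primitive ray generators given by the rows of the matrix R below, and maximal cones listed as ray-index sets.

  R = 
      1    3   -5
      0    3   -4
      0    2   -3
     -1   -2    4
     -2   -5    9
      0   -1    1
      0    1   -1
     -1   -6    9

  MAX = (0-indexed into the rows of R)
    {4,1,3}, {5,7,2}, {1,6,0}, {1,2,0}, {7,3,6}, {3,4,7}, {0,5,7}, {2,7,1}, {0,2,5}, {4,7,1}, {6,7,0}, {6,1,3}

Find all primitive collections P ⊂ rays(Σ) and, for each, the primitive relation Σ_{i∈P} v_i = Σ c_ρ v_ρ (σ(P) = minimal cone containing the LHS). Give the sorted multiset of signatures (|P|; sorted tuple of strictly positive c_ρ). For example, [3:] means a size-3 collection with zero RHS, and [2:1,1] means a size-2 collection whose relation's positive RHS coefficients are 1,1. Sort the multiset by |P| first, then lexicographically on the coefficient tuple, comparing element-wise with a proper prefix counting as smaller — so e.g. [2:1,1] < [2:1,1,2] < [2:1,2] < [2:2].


Minimal non-faces — 14 found among 8 rays, 12 max cones:

  P={5,6}:  v_{5} + v_{6} = 0  ⇒ sig = [2:]
  P={0,3}:  v_{0} + v_{3} = v_{6}  ⇒ sig = [2:1]
  P={0,4}:  v_{0} + v_{4} = v_{3}  ⇒ sig = [2:1]
  P={1,5}:  v_{1} + v_{5} = v_{2}  ⇒ sig = [2:1]
  P={2,6}:  v_{2} + v_{6} = v_{1}  ⇒ sig = [2:1]
  P={3,5}:  v_{3} + v_{5} = v_{1} + v_{7}  ⇒ sig = [2:1,1]
  P={2,3}:  v_{2} + v_{3} = 2·v_{1} + v_{7}  ⇒ sig = [2:1,2]
  P={4,6}:  v_{4} + v_{6} = 2·v_{3}  ⇒ sig = [2:2]
  P={4,5}:  v_{4} + v_{5} = 2·v_{1} + 2·v_{7}  ⇒ sig = [2:2,2]
  P={2,4}:  v_{2} + v_{4} = 3·v_{1} + 2·v_{7}  ⇒ sig = [2:2,3]
  P={0,1,7}:  v_{0} + v_{1} + v_{7} = 0  ⇒ sig = [3:]
  P={0,2,7}:  v_{0} + v_{2} + v_{7} = v_{5}  ⇒ sig = [3:1]
  P={1,3,7}:  v_{1} + v_{3} + v_{7} = v_{4}  ⇒ sig = [3:1]
  P={1,6,7}:  v_{1} + v_{6} + v_{7} = v_{3}  ⇒ sig = [3:1]

Sorted signature multiset PRS(X):
{ [2:],  [2:1] ×4,  [2:1,1],  [2:1,2],  [2:2],  [2:2,2],  [2:2,3],  [3:],  [3:1] ×3 }


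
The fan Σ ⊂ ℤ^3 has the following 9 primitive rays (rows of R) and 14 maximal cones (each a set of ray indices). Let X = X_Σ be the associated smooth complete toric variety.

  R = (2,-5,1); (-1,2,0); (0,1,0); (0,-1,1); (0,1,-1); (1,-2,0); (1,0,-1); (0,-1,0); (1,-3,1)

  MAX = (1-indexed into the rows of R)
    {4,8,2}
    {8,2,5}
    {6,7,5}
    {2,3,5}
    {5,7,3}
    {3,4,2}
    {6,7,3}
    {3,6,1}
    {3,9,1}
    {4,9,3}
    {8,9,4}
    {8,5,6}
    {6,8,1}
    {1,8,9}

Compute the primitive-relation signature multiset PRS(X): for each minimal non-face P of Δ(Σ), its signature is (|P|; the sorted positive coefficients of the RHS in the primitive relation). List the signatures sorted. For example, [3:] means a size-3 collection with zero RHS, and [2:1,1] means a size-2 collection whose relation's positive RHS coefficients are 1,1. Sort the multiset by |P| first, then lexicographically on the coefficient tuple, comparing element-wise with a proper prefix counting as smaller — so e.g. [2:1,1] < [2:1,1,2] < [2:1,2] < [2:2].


Σ has 16 primitive collections:

  P = {2,6}:  v_{2} + v_{6} = 0 ; sig = [2:]
  P = {3,8}:  v_{3} + v_{8} = 0 ; sig = [2:]
  P = {4,5}:  v_{4} + v_{5} = 0 ; sig = [2:]
  P = {1,2}:  v_{1} + v_{2} = v_{9} ; sig = [2:1]
  P = {2,9}:  v_{2} + v_{9} = v_{4} ; sig = [2:1]
  P = {4,6}:  v_{4} + v_{6} = v_{9} ; sig = [2:1]
  P = {5,9}:  v_{5} + v_{9} = v_{6} ; sig = [2:1]
  P = {6,9}:  v_{6} + v_{9} = v_{1} ; sig = [2:1]
  P = {2,7}:  v_{2} + v_{7} = v_{3} + v_{5} ; sig = [2:1,1]
  P = {4,7}:  v_{4} + v_{7} = v_{3} + v_{6} ; sig = [2:1,1]
  P = {7,8}:  v_{7} + v_{8} = v_{5} + v_{6} ; sig = [2:1,1]
  P = {7,9}:  v_{7} + v_{9} = v_{3} + 2·v_{6} ; sig = [2:1,2]
  P = {1,7}:  v_{1} + v_{7} = v_{3} + 3·v_{6} ; sig = [2:1,3]
  P = {1,4}:  v_{1} + v_{4} = 2·v_{9} ; sig = [2:2]
  P = {1,5}:  v_{1} + v_{5} = 2·v_{6} ; sig = [2:2]
  P = {3,5,6}:  v_{3} + v_{5} + v_{6} = v_{7} ; sig = [3:1]

Signatures (|P|; sorted positive RHS coefficients), sorted:
    |P|=2: 15 collections, coeffs (), (), (), (1), (1), (1), (1), (1), (1,1), (1,1), (1,1), (1,2), (1,3), (2), (2)
    |P|=3: 1 collection, coeffs (1)


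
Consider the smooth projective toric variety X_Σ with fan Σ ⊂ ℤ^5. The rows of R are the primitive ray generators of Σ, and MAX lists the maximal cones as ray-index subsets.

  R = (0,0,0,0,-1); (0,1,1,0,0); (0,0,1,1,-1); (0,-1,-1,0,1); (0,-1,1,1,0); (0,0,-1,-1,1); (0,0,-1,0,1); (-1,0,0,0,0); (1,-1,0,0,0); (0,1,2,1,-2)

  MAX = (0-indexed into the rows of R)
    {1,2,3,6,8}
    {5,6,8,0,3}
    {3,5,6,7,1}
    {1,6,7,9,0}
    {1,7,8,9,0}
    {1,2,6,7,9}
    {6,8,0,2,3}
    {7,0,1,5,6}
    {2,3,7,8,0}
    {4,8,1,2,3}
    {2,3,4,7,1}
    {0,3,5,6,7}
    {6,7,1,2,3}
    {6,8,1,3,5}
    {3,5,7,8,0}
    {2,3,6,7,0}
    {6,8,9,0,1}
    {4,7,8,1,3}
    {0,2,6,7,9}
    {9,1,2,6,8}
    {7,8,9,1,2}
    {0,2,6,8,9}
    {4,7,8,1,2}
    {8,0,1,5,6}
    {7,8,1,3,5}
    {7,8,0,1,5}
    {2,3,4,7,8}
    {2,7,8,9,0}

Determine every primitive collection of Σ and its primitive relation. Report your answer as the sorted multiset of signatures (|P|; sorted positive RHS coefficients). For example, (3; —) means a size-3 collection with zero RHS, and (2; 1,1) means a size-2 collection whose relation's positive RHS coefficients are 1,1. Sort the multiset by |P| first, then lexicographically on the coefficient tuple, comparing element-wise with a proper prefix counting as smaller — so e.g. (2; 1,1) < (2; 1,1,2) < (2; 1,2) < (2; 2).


11 minimal non-faces of Δ(Σ) (on 10 rays):

  • {2,5}:  v_{2} + v_{5} = 0  so sig = (2; —)
  • {3,9}:  v_{3} + v_{9} = v_{2}  so sig = (2; 1)
  • {5,9}:  v_{5} + v_{9} = v_{0} + v_{1}  so sig = (2; 1,1)
  • {0,4}:  v_{0} + v_{4} = v_{2} + v_{7} + v_{8}  so sig = (2; 1,1,1)
  • {4,5}:  v_{4} + v_{5} = v_{1} + v_{3} + v_{7} + v_{8}  so sig = (2; 1,1,1,1)
  • {4,9}:  v_{4} + v_{9} = v_{1} + 2·v_{2} + v_{7} + v_{8}  so sig = (2; 1,1,1,2)
  • {4,6}:  v_{4} + v_{6} = v_{1} + v_{2} + 2·v_{3}  so sig = (2; 1,1,2)
  • {0,1,3}:  v_{0} + v_{1} + v_{3} = 0  so sig = (3; —)
  • {0,1,2}:  v_{0} + v_{1} + v_{2} = v_{9}  so sig = (3; 1)
  • {6,7,8}:  v_{6} + v_{7} + v_{8} = v_{3}  so sig = (3; 1)
  • {1,2,3,7,8}:  v_{1} + v_{2} + v_{3} + v_{7} + v_{8} = v_{4}  so sig = (5; 1)

Hence PRS(X_Σ) =
    |P|=2: 7 collections, coeffs (), (1), (1,1), (1,1,1), (1,1,1,1), (1,1,1,2), (1,1,2)
    |P|=3: 3 collections, coeffs (), (1), (1)
    |P|=5: 1 collection, coeffs (1)


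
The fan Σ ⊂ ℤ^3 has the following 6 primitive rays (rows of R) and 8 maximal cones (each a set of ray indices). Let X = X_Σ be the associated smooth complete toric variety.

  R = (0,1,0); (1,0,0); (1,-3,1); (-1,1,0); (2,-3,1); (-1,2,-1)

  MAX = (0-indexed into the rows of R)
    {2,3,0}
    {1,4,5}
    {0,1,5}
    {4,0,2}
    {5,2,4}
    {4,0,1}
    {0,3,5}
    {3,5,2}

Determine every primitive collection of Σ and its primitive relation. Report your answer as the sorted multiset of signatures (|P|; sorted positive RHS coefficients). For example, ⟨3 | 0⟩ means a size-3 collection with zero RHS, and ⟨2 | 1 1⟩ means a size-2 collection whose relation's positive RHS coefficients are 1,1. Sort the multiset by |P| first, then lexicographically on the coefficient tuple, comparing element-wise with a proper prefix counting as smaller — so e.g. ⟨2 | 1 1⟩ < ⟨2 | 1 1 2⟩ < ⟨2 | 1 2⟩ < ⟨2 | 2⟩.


Σ has 5 primitive collections:

  {1,2}:  v_{1} + v_{2} = v_{4}  →  sig = ⟨2 | 1⟩
  {1,3}:  v_{1} + v_{3} = v_{0}  →  sig = ⟨2 | 1⟩
  {3,4}:  v_{3} + v_{4} = v_{0} + v_{2}  →  sig = ⟨2 | 1 1⟩
  {0,2,5}:  v_{0} + v_{2} + v_{5} = 0  →  sig = ⟨3 | 0⟩
  {0,4,5}:  v_{0} + v_{4} + v_{5} = v_{1}  →  sig = ⟨3 | 1⟩

so the primitive-relation signature multiset is
    ⟨2 | 1⟩
    ⟨2 | 1⟩
    ⟨2 | 1 1⟩
    ⟨3 | 0⟩
    ⟨3 | 1⟩


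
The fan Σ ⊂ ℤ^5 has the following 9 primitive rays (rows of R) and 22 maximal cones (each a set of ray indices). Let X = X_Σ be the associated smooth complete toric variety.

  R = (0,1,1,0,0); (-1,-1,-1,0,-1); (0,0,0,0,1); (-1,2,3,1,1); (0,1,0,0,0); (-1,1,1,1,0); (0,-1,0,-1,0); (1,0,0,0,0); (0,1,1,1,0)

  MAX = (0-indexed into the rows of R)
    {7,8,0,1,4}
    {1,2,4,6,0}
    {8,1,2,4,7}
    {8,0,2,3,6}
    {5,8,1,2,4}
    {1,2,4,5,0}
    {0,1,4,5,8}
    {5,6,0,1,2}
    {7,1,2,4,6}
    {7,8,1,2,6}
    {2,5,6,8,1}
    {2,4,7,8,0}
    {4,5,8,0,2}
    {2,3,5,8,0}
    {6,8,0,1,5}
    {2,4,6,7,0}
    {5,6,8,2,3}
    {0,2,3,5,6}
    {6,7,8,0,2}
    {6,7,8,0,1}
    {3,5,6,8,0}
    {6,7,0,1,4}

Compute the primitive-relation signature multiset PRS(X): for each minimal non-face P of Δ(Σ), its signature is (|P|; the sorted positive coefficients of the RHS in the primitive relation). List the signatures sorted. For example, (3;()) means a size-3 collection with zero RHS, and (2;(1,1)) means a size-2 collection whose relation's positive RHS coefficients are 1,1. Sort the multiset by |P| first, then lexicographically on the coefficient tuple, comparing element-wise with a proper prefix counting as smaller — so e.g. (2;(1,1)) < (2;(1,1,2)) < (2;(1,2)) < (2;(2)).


The 9 primitive collections of Σ (r=9, n=5):

  {5,7}:  v_{5} + v_{7} = v_{8}  ⇒ sig = (2;(1))
  {3,7}:  v_{3} + v_{7} = v_{0} + v_{2} + v_{6} + 2·v_{8}  ⇒ sig = (2;(1,1,1,2))
  {3,4}:  v_{3} + v_{4} = 2·v_{0} + v_{2} + v_{5}  ⇒ sig = (2;(1,1,2))
  {1,3}:  v_{1} + v_{3} = 2·v_{5} + v_{6}  ⇒ sig = (2;(1,2))
  {4,6,8}:  v_{4} + v_{6} + v_{8} = v_{0}  ⇒ sig = (3;(1))
  {4,5,6}:  v_{4} + v_{5} + v_{6} = 2·v_{0} + v_{1} + v_{2}  ⇒ sig = (3;(1,1,2))
  {0,1,2,7}:  v_{0} + v_{1} + v_{2} + v_{7} = 0  ⇒ sig = (4;())
  {0,1,2,8}:  v_{0} + v_{1} + v_{2} + v_{8} = v_{5}  ⇒ sig = (4;(1))
  {0,2,5,6,8}:  v_{0} + v_{2} + v_{5} + v_{6} + v_{8} = v_{3}  ⇒ sig = (5;(1))

Signatures (|P|; sorted positive RHS coefficients), sorted:
    |P|=2: 4 collections, coeffs (1), (1,1,1,2), (1,1,2), (1,2)
    |P|=3: 2 collections, coeffs (1), (1,1,2)
    |P|=4: 2 collections, coeffs (), (1)
    |P|=5: 1 collection, coeffs (1)


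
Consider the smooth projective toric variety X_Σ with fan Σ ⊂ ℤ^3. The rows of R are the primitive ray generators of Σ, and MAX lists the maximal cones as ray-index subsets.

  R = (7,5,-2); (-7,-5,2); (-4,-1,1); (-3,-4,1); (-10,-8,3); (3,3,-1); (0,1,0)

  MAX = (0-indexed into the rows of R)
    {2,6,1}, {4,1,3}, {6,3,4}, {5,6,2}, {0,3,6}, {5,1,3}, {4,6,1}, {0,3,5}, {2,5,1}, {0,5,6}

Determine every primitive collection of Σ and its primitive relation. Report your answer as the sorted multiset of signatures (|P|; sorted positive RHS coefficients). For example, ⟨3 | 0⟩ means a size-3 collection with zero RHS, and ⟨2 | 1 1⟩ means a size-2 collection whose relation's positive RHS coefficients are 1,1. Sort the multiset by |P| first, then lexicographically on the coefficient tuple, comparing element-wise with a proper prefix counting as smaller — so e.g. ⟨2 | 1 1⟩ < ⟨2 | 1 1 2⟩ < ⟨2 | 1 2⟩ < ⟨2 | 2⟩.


The 9 primitive collections of Σ (r=7, n=3):

  P = {0,1}:  v_{0} + v_{1} = 0  →  sig = ⟨2 | 0⟩
  P = {2,3}:  v_{2} + v_{3} = v_{1}  →  sig = ⟨2 | 1⟩
  P = {4,5}:  v_{4} + v_{5} = v_{1}  →  sig = ⟨2 | 1⟩
  P = {0,2}:  v_{0} + v_{2} = v_{5} + v_{6}  →  sig = ⟨2 | 1 1⟩
  P = {0,4}:  v_{0} + v_{4} = v_{3} + v_{6}  →  sig = ⟨2 | 1 1⟩
  P = {2,4}:  v_{2} + v_{4} = 2·v_{1} + v_{6}  →  sig = ⟨2 | 1 2⟩
  P = {3,5,6}:  v_{3} + v_{5} + v_{6} = 0  →  sig = ⟨3 | 0⟩
  P = {1,3,6}:  v_{1} + v_{3} + v_{6} = v_{4}  →  sig = ⟨3 | 1⟩
  P = {1,5,6}:  v_{1} + v_{5} + v_{6} = v_{2}  →  sig = ⟨3 | 1⟩

so the primitive-relation signature multiset is
[⟨2 | 0⟩, ⟨2 | 1⟩, ⟨2 | 1⟩, ⟨2 | 1 1⟩, ⟨2 | 1 1⟩, ⟨2 | 1 2⟩, ⟨3 | 0⟩, ⟨3 | 1⟩, ⟨3 | 1⟩]


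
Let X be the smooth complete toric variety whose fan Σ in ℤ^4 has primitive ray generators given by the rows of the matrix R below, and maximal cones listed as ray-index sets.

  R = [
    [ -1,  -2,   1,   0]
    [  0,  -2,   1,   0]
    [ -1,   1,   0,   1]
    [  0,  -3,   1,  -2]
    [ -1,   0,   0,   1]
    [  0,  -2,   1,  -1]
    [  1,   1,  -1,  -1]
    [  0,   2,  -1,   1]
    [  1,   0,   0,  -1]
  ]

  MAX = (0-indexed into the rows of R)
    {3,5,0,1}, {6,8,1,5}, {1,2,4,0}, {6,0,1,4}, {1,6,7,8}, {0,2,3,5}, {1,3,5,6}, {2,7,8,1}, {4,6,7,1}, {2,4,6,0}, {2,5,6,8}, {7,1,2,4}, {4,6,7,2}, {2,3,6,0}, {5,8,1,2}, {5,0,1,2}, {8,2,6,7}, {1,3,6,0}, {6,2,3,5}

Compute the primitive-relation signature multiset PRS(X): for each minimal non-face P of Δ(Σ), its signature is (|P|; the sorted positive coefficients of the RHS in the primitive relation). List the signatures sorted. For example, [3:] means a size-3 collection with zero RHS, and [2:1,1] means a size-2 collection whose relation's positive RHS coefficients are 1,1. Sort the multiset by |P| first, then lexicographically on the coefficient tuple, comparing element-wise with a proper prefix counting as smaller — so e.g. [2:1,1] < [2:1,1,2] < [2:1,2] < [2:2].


Δ(Σ) — 9 vertices, 11 min non-faces:

  P = {4,8}:  v_{4} + v_{8} = 0  ⇒ sig = [2:]
  P = {5,7}:  v_{5} + v_{7} = 0  ⇒ sig = [2:]
  P = {0,7}:  v_{0} + v_{7} = v_{4}  ⇒ sig = [2:1]
  P = {0,8}:  v_{0} + v_{8} = v_{5}  ⇒ sig = [2:1]
  P = {4,5}:  v_{4} + v_{5} = v_{0}  ⇒ sig = [2:1]
  P = {3,7}:  v_{3} + v_{7} = v_{0} + v_{6}  ⇒ sig = [2:1,1]
  P = {3,4}:  v_{3} + v_{4} = 2·v_{0} + v_{6}  ⇒ sig = [2:1,2]
  P = {3,8}:  v_{3} + v_{8} = 2·v_{5} + v_{6}  ⇒ sig = [2:1,2]
  P = {1,2,6}:  v_{1} + v_{2} + v_{6} = 0  ⇒ sig = [3:]
  P = {0,5,6}:  v_{0} + v_{5} + v_{6} = v_{3}  ⇒ sig = [3:1]
  P = {1,2,3}:  v_{1} + v_{2} + v_{3} = v_{0} + v_{5}  ⇒ sig = [3:1,1]

Hence PRS(X_Σ) =
    |P|=2: 8 collections, coeffs (), (), (1), (1), (1), (1,1), (1,2), (1,2)
    |P|=3: 3 collections, coeffs (), (1), (1,1)


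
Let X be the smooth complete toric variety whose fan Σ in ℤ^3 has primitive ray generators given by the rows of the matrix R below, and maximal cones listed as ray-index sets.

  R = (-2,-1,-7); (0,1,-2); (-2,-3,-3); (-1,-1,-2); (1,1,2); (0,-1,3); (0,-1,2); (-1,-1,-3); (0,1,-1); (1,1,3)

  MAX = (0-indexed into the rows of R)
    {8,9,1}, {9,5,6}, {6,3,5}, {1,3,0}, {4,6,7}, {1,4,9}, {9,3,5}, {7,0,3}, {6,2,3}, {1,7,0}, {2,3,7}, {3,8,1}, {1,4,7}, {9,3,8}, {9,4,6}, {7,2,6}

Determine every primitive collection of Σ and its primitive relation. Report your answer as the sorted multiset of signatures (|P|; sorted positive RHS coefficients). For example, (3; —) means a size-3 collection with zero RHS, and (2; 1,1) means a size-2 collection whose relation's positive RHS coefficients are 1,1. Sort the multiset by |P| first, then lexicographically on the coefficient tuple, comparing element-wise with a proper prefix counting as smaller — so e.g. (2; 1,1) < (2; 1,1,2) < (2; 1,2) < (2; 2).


25 collections generate NE(X_Σ); each relation:

  • {1,6}:  v_{1} + v_{6} = 0  so sig = (2; —)
  • {3,4}:  v_{3} + v_{4} = 0  so sig = (2; —)
  • {7,9}:  v_{7} + v_{9} = 0  so sig = (2; —)
  • {0,4}:  v_{0} + v_{4} = v_{1} + v_{7}  so sig = (2; 1,1)
  • {0,6}:  v_{0} + v_{6} = v_{3} + v_{7}  so sig = (2; 1,1)
  • {0,9}:  v_{0} + v_{9} = v_{1} + v_{3}  so sig = (2; 1,1)
  • {1,2}:  v_{1} + v_{2} = v_{3} + v_{7}  so sig = (2; 1,1)
  • {1,5}:  v_{1} + v_{5} = v_{3} + v_{9}  so sig = (2; 1,1)
  • {2,4}:  v_{2} + v_{4} = v_{6} + v_{7}  so sig = (2; 1,1)
  • {2,9}:  v_{2} + v_{9} = v_{3} + v_{6}  so sig = (2; 1,1)
  • {4,5}:  v_{4} + v_{5} = v_{6} + v_{9}  so sig = (2; 1,1)
  • {4,8}:  v_{4} + v_{8} = v_{1} + v_{9}  so sig = (2; 1,1)
  • {5,7}:  v_{5} + v_{7} = v_{3} + v_{6}  so sig = (2; 1,1)
  • {6,8}:  v_{6} + v_{8} = v_{3} + v_{9}  so sig = (2; 1,1)
  • {7,8}:  v_{7} + v_{8} = v_{1} + v_{3}  so sig = (2; 1,1)
  • {0,5}:  v_{0} + v_{5} = 2·v_{3}  so sig = (2; 2)
  • {2,8}:  v_{2} + v_{8} = 2·v_{3}  so sig = (2; 2)
  • {0,2}:  v_{0} + v_{2} = 2·v_{3} + 2·v_{7}  so sig = (2; 2,2)
  • {0,8}:  v_{0} + v_{8} = 2·v_{1} + 2·v_{3}  so sig = (2; 2,2)
  • {2,5}:  v_{2} + v_{5} = 2·v_{3} + 2·v_{6}  so sig = (2; 2,2)
  • {5,8}:  v_{5} + v_{8} = 2·v_{3} + 2·v_{9}  so sig = (2; 2,2)
  • {1,3,7}:  v_{1} + v_{3} + v_{7} = v_{0}  so sig = (3; 1)
  • {1,3,9}:  v_{1} + v_{3} + v_{9} = v_{8}  so sig = (3; 1)
  • {3,6,7}:  v_{3} + v_{6} + v_{7} = v_{2}  so sig = (3; 1)
  • {3,6,9}:  v_{3} + v_{6} + v_{9} = v_{5}  so sig = (3; 1)

Signatures (|P|; sorted positive RHS coefficients), sorted:
{ (2; —) ×3,  (2; 1,1) ×12,  (2; 2) ×2,  (2; 2,2) ×4,  (3; 1) ×4 }


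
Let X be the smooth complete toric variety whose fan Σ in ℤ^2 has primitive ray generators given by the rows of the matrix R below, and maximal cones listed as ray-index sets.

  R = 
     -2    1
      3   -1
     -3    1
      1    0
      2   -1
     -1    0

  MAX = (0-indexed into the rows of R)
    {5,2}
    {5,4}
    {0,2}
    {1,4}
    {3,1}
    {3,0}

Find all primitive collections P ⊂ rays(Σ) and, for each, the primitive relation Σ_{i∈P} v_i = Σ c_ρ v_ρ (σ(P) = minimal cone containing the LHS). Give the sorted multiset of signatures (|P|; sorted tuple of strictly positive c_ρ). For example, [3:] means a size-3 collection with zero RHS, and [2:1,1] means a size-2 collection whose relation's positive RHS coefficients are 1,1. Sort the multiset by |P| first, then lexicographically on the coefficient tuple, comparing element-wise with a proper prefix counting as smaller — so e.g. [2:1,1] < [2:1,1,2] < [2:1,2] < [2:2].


The 9 primitive collections of Σ (r=6, n=2):

  P = {0,4}:  v_{0} + v_{4} = 0 — sig = [2:]
  P = {1,2}:  v_{1} + v_{2} = 0 — sig = [2:]
  P = {3,5}:  v_{3} + v_{5} = 0 — sig = [2:]
  P = {0,1}:  v_{0} + v_{1} = v_{3} — sig = [2:1]
  P = {0,5}:  v_{0} + v_{5} = v_{2} — sig = [2:1]
  P = {1,5}:  v_{1} + v_{5} = v_{4} — sig = [2:1]
  P = {2,3}:  v_{2} + v_{3} = v_{0} — sig = [2:1]
  P = {2,4}:  v_{2} + v_{4} = v_{5} — sig = [2:1]
  P = {3,4}:  v_{3} + v_{4} = v_{1} — sig = [2:1]

Sorted signature multiset PRS(X):
{ [2:] ×3,  [2:1] ×6 }


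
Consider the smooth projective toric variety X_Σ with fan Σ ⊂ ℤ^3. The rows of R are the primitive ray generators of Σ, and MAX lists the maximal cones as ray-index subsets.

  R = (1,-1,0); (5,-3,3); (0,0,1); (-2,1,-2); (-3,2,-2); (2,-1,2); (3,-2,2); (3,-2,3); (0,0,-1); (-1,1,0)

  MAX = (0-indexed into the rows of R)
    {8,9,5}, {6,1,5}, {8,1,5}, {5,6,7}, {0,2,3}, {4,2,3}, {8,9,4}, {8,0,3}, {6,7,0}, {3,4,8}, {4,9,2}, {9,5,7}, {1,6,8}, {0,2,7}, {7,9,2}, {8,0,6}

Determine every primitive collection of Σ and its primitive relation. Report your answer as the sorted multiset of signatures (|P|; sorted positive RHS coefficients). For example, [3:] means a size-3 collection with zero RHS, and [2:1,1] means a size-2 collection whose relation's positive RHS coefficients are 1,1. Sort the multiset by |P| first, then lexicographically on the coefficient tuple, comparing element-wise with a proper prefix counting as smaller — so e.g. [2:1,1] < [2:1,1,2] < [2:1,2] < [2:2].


22 collections generate NE(X_Σ); each relation:

  • {0,9}:  v_{0} + v_{9} = 0  ⟹  sig = [2:]
  • {2,8}:  v_{2} + v_{8} = 0  ⟹  sig = [2:]
  • {3,5}:  v_{3} + v_{5} = 0  ⟹  sig = [2:]
  • {4,6}:  v_{4} + v_{6} = 0  ⟹  sig = [2:]
  • {0,4}:  v_{0} + v_{4} = v_{3}  ⟹  sig = [2:1]
  • {0,5}:  v_{0} + v_{5} = v_{6}  ⟹  sig = [2:1]
  • {2,6}:  v_{2} + v_{6} = v_{7}  ⟹  sig = [2:1]
  • {3,6}:  v_{3} + v_{6} = v_{0}  ⟹  sig = [2:1]
  • {3,9}:  v_{3} + v_{9} = v_{4}  ⟹  sig = [2:1]
  • {4,5}:  v_{4} + v_{5} = v_{9}  ⟹  sig = [2:1]
  • {4,7}:  v_{4} + v_{7} = v_{2}  ⟹  sig = [2:1]
  • {6,9}:  v_{6} + v_{9} = v_{5}  ⟹  sig = [2:1]
  • {7,8}:  v_{7} + v_{8} = v_{6}  ⟹  sig = [2:1]
  • {1,2}:  v_{1} + v_{2} = v_{5} + v_{6}  ⟹  sig = [2:1,1]
  • {1,3}:  v_{1} + v_{3} = v_{6} + v_{8}  ⟹  sig = [2:1,1]
  • {1,4}:  v_{1} + v_{4} = v_{5} + v_{8}  ⟹  sig = [2:1,1]
  • {2,5}:  v_{2} + v_{5} = v_{7} + v_{9}  ⟹  sig = [2:1,1]
  • {3,7}:  v_{3} + v_{7} = v_{0} + v_{2}  ⟹  sig = [2:1,1]
  • {0,1}:  v_{0} + v_{1} = 2·v_{6} + v_{8}  ⟹  sig = [2:1,2]
  • {1,7}:  v_{1} + v_{7} = v_{5} + 2·v_{6}  ⟹  sig = [2:1,2]
  • {1,9}:  v_{1} + v_{9} = 2·v_{5} + v_{8}  ⟹  sig = [2:1,2]
  • {5,6,8}:  v_{5} + v_{6} + v_{8} = v_{1}  ⟹  sig = [3:1]

Hence PRS(X_Σ) =
[[2:], [2:], [2:], [2:], [2:1], [2:1], [2:1], [2:1], [2:1], [2:1], [2:1], [2:1], [2:1], [2:1,1], [2:1,1], [2:1,1], [2:1,1], [2:1,1], [2:1,2], [2:1,2], [2:1,2], [3:1]]


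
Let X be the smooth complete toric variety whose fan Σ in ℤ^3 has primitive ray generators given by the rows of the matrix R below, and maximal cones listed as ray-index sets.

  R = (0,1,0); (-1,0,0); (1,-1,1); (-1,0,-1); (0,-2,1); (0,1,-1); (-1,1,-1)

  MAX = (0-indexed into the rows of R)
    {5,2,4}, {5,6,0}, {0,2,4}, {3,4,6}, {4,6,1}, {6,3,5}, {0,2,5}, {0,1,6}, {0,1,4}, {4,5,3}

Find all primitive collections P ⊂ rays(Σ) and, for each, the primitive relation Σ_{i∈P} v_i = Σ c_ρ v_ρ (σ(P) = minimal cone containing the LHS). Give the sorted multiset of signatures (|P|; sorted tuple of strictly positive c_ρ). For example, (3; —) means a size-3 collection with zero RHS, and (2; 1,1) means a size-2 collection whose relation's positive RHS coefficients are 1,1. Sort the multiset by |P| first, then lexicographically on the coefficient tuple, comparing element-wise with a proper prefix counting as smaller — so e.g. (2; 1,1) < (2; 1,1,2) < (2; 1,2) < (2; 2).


|primitive collections| = 9. Relations:

  P={2,6}:  v_{2} + v_{6} = 0  ⟹  sig = (2; —)
  P={0,3}:  v_{0} + v_{3} = v_{6}  ⟹  sig = (2; 1)
  P={1,5}:  v_{1} + v_{5} = v_{6}  ⟹  sig = (2; 1)
  P={1,2}:  v_{1} + v_{2} = v_{0} + v_{4}  ⟹  sig = (2; 1,1)
  P={2,3}:  v_{2} + v_{3} = v_{4} + v_{5}  ⟹  sig = (2; 1,1)
  P={1,3}:  v_{1} + v_{3} = v_{4} + 2·v_{6}  ⟹  sig = (2; 1,2)
  P={0,4,5}:  v_{0} + v_{4} + v_{5} = 0  ⟹  sig = (3; —)
  P={0,4,6}:  v_{0} + v_{4} + v_{6} = v_{1}  ⟹  sig = (3; 1)
  P={4,5,6}:  v_{4} + v_{5} + v_{6} = v_{3}  ⟹  sig = (3; 1)

Signatures (|P|; sorted positive RHS coefficients), sorted:
    |P|=2: 6 collections, coeffs (), (1), (1), (1,1), (1,1), (1,2)
    |P|=3: 3 collections, coeffs (), (1), (1)


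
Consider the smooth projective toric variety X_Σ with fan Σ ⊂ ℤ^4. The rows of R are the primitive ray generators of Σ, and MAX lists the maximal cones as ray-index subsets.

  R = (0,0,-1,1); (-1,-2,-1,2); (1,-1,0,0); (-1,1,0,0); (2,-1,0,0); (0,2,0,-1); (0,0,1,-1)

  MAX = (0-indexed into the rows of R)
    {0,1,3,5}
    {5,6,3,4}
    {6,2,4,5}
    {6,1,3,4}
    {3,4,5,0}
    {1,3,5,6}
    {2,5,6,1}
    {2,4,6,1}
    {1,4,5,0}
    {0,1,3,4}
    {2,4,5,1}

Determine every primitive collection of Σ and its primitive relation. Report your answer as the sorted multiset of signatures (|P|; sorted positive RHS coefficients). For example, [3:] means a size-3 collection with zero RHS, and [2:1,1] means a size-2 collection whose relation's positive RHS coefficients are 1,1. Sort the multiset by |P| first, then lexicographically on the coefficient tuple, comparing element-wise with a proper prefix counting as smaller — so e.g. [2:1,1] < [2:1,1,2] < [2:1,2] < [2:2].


The 5 primitive collections of Σ (r=7, n=4):

  • {0,6}:  v_{0} + v_{6} = 0  ⟹  sig = [2:]
  • {2,3}:  v_{2} + v_{3} = 0  ⟹  sig = [2:]
  • {0,2}:  v_{0} + v_{2} = v_{1} + v_{4} + v_{5}  ⟹  sig = [2:1,1,1]
  • {1,3,4,5}:  v_{1} + v_{3} + v_{4} + v_{5} = v_{0}  ⟹  sig = [4:1]
  • {1,4,5,6}:  v_{1} + v_{4} + v_{5} + v_{6} = v_{2}  ⟹  sig = [4:1]

so the primitive-relation signature multiset is
[[2:], [2:], [2:1,1,1], [4:1], [4:1]]


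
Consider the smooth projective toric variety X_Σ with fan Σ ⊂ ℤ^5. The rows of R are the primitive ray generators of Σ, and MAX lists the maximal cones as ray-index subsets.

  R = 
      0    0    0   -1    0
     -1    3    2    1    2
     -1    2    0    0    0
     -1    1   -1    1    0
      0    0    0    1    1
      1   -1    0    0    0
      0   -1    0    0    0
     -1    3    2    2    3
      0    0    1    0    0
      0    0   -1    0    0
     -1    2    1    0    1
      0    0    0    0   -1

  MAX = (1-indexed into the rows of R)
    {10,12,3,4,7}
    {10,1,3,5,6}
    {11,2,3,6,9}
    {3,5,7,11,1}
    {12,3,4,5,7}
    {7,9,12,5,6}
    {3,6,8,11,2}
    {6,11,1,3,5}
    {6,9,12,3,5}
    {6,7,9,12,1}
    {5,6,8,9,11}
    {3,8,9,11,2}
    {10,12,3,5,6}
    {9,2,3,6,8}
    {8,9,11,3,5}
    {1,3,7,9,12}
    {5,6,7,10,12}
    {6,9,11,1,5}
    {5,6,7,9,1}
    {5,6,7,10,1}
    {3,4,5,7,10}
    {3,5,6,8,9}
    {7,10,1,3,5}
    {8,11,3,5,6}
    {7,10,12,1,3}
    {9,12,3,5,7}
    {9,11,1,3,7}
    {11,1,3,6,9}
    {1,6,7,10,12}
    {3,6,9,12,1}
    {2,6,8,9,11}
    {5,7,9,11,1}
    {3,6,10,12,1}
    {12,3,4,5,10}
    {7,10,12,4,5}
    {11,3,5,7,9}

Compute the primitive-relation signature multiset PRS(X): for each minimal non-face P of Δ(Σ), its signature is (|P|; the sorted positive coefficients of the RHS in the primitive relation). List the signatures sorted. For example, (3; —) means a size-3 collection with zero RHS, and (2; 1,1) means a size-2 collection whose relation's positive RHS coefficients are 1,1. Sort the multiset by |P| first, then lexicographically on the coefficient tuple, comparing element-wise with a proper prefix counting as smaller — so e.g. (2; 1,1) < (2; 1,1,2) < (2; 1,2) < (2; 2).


The 25 primitive collections of Σ (r=12, n=5):

  {9,10}:  v_{9} + v_{10} = 0 ; sig = (2; —)
  {2,5}:  v_{2} + v_{5} = v_{8} ; sig = (2; 1)
  {11,12}:  v_{11} + v_{12} = v_{3} + v_{9} ; sig = (2; 1,1)
  {1,4}:  v_{1} + v_{4} = v_{3} + v_{7} + v_{10} ; sig = (2; 1,1,1)
  {2,7}:  v_{2} + v_{7} = v_{5} + v_{9} + v_{11} ; sig = (2; 1,1,1)
  {4,6}:  v_{4} + v_{6} = v_{5} + v_{10} + v_{12} ; sig = (2; 1,1,1)
  {10,11}:  v_{10} + v_{11} = v_{1} + v_{3} + v_{5} ; sig = (2; 1,1,1)
  {2,10}:  v_{2} + v_{10} = v_{3} + v_{5} + v_{6} + v_{11} ; sig = (2; 1,1,1,1)
  {4,9}:  v_{4} + v_{9} = v_{3} + v_{5} + v_{7} + v_{12} ; sig = (2; 1,1,1,1)
  {8,10}:  v_{8} + v_{10} = v_{3} + 2·v_{5} + v_{6} + v_{11} ; sig = (2; 1,1,1,2)
  {1,8}:  v_{1} + v_{8} = v_{5} + v_{6} + 2·v_{11} ; sig = (2; 1,1,2)
  {4,11}:  v_{4} + v_{11} = 2·v_{3} + v_{5} + v_{7} ; sig = (2; 1,1,2)
  {7,8}:  v_{7} + v_{8} = 2·v_{5} + v_{9} + v_{11} ; sig = (2; 1,1,2)
  {2,12}:  v_{2} + v_{12} = 2·v_{3} + v_{5} + v_{6} + 2·v_{9} ; sig = (2; 1,1,2,2)
  {1,2}:  v_{1} + v_{2} = v_{6} + 2·v_{11} ; sig = (2; 1,2)
  {2,4}:  v_{2} + v_{4} = 2·v_{3} + 2·v_{5} + v_{9} ; sig = (2; 1,2,2)
  {8,12}:  v_{8} + v_{12} = 2·v_{3} + 2·v_{5} + v_{6} + 2·v_{9} ; sig = (2; 1,2,2,2)
  {4,8}:  v_{4} + v_{8} = 2·v_{3} + 3·v_{5} + v_{9} ; sig = (2; 1,2,3)
  {1,5,12}:  v_{1} + v_{5} + v_{12} = 0 ; sig = (3; —)
  {3,6,7}:  v_{3} + v_{6} + v_{7} = 0 ; sig = (3; —)
  {6,7,11}:  v_{6} + v_{7} + v_{11} = v_{1} + v_{5} + v_{9} ; sig = (3; 1,1,1)
  {1,3,5,9}:  v_{1} + v_{3} + v_{5} + v_{9} = v_{11} ; sig = (4; 1)
  {3,5,6,9,11}:  v_{3} + v_{5} + v_{6} + v_{9} + v_{11} = v_{2} ; sig = (5; 1)
  {3,5,7,10,12}:  v_{3} + v_{5} + v_{7} + v_{10} + v_{12} = v_{4} ; sig = (5; 1)
  {3,6,8,9,11}:  v_{3} + v_{6} + v_{8} + v_{9} + v_{11} = 2·v_{2} ; sig = (5; 2)

Signatures (|P|; sorted positive RHS coefficients), sorted:
{ (2; —),  (2; 1),  (2; 1,1),  (2; 1,1,1) ×4,  (2; 1,1,1,1) ×2,  (2; 1,1,1,2),  (2; 1,1,2) ×3,  (2; 1,1,2,2),  (2; 1,2),  (2; 1,2,2),  (2; 1,2,2,2),  (2; 1,2,3),  (3; —) ×2,  (3; 1,1,1),  (4; 1),  (5; 1) ×2,  (5; 2) }


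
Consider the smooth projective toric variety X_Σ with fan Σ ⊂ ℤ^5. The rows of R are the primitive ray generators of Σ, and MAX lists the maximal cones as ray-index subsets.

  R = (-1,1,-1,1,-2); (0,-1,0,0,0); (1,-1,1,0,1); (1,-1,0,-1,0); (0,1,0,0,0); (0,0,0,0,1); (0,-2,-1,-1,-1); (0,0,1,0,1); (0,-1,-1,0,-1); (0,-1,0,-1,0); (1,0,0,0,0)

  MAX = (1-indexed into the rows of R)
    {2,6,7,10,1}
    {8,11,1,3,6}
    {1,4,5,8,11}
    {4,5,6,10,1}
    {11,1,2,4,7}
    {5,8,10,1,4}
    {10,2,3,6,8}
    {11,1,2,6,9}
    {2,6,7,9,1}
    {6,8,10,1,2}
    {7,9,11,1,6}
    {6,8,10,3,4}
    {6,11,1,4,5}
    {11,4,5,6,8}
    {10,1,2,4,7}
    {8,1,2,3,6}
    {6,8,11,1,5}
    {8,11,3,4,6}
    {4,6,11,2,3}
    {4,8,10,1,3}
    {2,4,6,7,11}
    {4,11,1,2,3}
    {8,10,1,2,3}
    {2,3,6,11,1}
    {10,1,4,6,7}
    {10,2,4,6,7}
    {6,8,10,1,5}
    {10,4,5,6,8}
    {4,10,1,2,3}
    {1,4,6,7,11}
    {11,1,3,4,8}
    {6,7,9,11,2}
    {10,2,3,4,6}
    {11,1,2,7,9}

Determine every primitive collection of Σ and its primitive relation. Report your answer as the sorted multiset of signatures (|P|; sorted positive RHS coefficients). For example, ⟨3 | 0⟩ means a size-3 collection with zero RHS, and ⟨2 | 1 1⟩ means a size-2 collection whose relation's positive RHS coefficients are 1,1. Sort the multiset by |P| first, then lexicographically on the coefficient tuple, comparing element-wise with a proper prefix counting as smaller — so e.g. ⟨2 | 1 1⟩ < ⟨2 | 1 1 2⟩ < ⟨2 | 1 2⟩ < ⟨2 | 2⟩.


Minimal non-faces — 18 found among 11 rays, 34 max cones:

  • {2,5}:  v_{2} + v_{5} = 0 — sig = ⟨2 | 0⟩
  • {8,9}:  v_{8} + v_{9} = v_{2} — sig = ⟨2 | 1⟩
  • {9,10}:  v_{9} + v_{10} = v_{7} — sig = ⟨2 | 1⟩
  • {10,11}:  v_{10} + v_{11} = v_{4} — sig = ⟨2 | 1⟩
  • {3,5}:  v_{3} + v_{5} = v_{8} + v_{11} — sig = ⟨2 | 1 1⟩
  • {4,9}:  v_{4} + v_{9} = v_{7} + v_{11} — sig = ⟨2 | 1 1⟩
  • {7,8}:  v_{7} + v_{8} = v_{2} + v_{10} — sig = ⟨2 | 1 1⟩
  • {5,9}:  v_{5} + v_{9} = v_{1} + v_{4} + v_{6} — sig = ⟨2 | 1 1 1⟩
  • {5,7}:  v_{5} + v_{7} = v_{1} + v_{4} + v_{6} + v_{10} — sig = ⟨2 | 1 1 1 1⟩
  • {3,7}:  v_{3} + v_{7} = 2·v_{2} + v_{4} — sig = ⟨2 | 1 2⟩
  • {3,9}:  v_{3} + v_{9} = 2·v_{2} + v_{11} — sig = ⟨2 | 1 2⟩
  • {2,8,11}:  v_{2} + v_{8} + v_{11} = v_{3} — sig = ⟨3 | 1⟩
  • {2,4,8}:  v_{2} + v_{4} + v_{8} = v_{3} + v_{10} — sig = ⟨3 | 1 1⟩
  • {1,4,6,8}:  v_{1} + v_{4} + v_{6} + v_{8} = 0 — sig = ⟨4 | 0⟩
  • {1,2,4,6}:  v_{1} + v_{2} + v_{4} + v_{6} = v_{9} — sig = ⟨4 | 1⟩
  • {1,3,6,10}:  v_{1} + v_{3} + v_{6} + v_{10} = v_{2} — sig = ⟨4 | 1⟩
  • {1,3,4,6}:  v_{1} + v_{3} + v_{4} + v_{6} = v_{2} + v_{11} — sig = ⟨4 | 1 1⟩
  • {1,2,6,7,11}:  v_{1} + v_{2} + v_{6} + v_{7} + v_{11} = 2·v_{9} — sig = ⟨5 | 2⟩

so the primitive-relation signature multiset is
[⟨2 | 0⟩, ⟨2 | 1⟩, ⟨2 | 1⟩, ⟨2 | 1⟩, ⟨2 | 1 1⟩, ⟨2 | 1 1⟩, ⟨2 | 1 1⟩, ⟨2 | 1 1 1⟩, ⟨2 | 1 1 1 1⟩, ⟨2 | 1 2⟩, ⟨2 | 1 2⟩, ⟨3 | 1⟩, ⟨3 | 1 1⟩, ⟨4 | 0⟩, ⟨4 | 1⟩, ⟨4 | 1⟩, ⟨4 | 1 1⟩, ⟨5 | 2⟩]


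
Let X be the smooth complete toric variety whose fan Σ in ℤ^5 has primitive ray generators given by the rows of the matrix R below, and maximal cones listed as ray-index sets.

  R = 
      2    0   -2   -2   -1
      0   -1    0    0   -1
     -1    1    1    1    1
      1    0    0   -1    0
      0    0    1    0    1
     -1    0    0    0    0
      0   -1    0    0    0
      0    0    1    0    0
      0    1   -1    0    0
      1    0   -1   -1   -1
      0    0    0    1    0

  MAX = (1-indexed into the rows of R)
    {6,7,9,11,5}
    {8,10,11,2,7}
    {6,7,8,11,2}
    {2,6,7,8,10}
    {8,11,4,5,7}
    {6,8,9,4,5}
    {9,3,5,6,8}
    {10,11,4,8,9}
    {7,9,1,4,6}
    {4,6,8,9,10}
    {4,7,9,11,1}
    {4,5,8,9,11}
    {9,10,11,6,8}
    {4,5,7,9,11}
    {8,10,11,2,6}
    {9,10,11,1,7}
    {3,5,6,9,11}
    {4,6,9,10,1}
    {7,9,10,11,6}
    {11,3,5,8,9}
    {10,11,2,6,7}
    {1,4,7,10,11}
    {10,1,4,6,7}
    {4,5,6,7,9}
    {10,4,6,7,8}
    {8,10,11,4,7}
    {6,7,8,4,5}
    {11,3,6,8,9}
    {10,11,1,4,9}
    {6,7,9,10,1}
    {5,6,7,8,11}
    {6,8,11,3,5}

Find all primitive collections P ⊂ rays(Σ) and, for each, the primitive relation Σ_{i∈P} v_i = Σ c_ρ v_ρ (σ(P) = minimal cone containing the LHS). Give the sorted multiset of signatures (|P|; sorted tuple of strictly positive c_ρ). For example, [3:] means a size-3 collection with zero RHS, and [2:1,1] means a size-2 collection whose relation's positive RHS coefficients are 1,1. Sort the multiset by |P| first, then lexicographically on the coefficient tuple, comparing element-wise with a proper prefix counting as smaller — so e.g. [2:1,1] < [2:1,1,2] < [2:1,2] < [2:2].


18 minimal non-faces of Δ(Σ) (on 11 rays):

  {5,10}:  v_{5} + v_{10} = v_{4}  ⇒ sig = [2:1]
  {1,3}:  v_{1} + v_{3} = v_{4} + v_{9}  ⇒ sig = [2:1,1]
  {1,8}:  v_{1} + v_{8} = v_{4} + v_{10}  ⇒ sig = [2:1,1]
  {2,5}:  v_{2} + v_{5} = v_{7} + v_{8}  ⇒ sig = [2:1,1]
  {3,10}:  v_{3} + v_{10} = v_{8} + v_{9}  ⇒ sig = [2:1,1]
  {2,3}:  v_{2} + v_{3} = v_{6} + v_{8} + v_{11}  ⇒ sig = [2:1,1,1]
  {2,4}:  v_{2} + v_{4} = v_{7} + v_{8} + v_{10}  ⇒ sig = [2:1,1,1]
  {2,9}:  v_{2} + v_{9} = v_{6} + v_{10} + v_{11}  ⇒ sig = [2:1,1,1]
  {3,4}:  v_{3} + v_{4} = v_{5} + v_{8} + v_{9}  ⇒ sig = [2:1,1,1]
  {3,7}:  v_{3} + v_{7} = v_{5} + v_{6} + v_{11}  ⇒ sig = [2:1,1,1]
  {1,5}:  v_{1} + v_{5} = 2·v_{4} + v_{7} + v_{9}  ⇒ sig = [2:1,1,2]
  {1,2}:  v_{1} + v_{2} = v_{7} + 2·v_{10}  ⇒ sig = [2:1,2]
  {4,6,11}:  v_{4} + v_{6} + v_{11} = 0  ⇒ sig = [3:]
  {7,8,9}:  v_{7} + v_{8} + v_{9} = 0  ⇒ sig = [3:]
  {1,6,11}:  v_{1} + v_{6} + v_{11} = v_{7} + v_{9} + v_{10}  ⇒ sig = [3:1,1,1]
  {4,7,9,10}:  v_{4} + v_{7} + v_{9} + v_{10} = v_{1}  ⇒ sig = [4:1]
  {5,6,8,9,11}:  v_{5} + v_{6} + v_{8} + v_{9} + v_{11} = v_{3}  ⇒ sig = [5:1]
  {6,7,8,10,11}:  v_{6} + v_{7} + v_{8} + v_{10} + v_{11} = v_{2}  ⇒ sig = [5:1]

Hence PRS(X_Σ) =
[[2:1], [2:1,1], [2:1,1], [2:1,1], [2:1,1], [2:1,1,1], [2:1,1,1], [2:1,1,1], [2:1,1,1], [2:1,1,1], [2:1,1,2], [2:1,2], [3:], [3:], [3:1,1,1], [4:1], [5:1], [5:1]]


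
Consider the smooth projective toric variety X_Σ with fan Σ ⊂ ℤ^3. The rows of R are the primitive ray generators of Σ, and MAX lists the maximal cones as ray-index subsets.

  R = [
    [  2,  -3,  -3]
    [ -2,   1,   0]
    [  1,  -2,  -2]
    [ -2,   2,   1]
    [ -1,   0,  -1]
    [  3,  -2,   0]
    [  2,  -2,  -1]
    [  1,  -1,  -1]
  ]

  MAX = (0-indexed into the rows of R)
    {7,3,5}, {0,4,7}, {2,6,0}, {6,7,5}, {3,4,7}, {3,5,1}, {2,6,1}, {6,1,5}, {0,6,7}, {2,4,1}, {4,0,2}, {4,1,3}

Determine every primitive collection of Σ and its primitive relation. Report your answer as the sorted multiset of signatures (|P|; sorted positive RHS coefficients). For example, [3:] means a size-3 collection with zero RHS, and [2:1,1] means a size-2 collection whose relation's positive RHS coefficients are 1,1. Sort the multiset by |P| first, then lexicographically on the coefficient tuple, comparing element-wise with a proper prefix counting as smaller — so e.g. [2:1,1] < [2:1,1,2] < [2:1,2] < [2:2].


Minimal non-faces — 10 found among 8 rays, 12 max cones:

  P={3,6}:  v_{3} + v_{6} = 0 ; sig = [2:]
  P={1,7}:  v_{1} + v_{7} = v_{4} ; sig = [2:1]
  P={2,3}:  v_{2} + v_{3} = v_{4} ; sig = [2:1]
  P={2,7}:  v_{2} + v_{7} = v_{0} ; sig = [2:1]
  P={4,5}:  v_{4} + v_{5} = v_{6} ; sig = [2:1]
  P={4,6}:  v_{4} + v_{6} = v_{2} ; sig = [2:1]
  P={0,1}:  v_{0} + v_{1} = v_{2} + v_{4} ; sig = [2:1,1]
  P={0,3}:  v_{0} + v_{3} = v_{4} + v_{7} ; sig = [2:1,1]
  P={0,5}:  v_{0} + v_{5} = 2·v_{6} + v_{7} ; sig = [2:1,2]
  P={2,5}:  v_{2} + v_{5} = 2·v_{6} ; sig = [2:2]

Hence PRS(X_Σ) =
{ [2:],  [2:1] ×5,  [2:1,1] ×2,  [2:1,2],  [2:2] }


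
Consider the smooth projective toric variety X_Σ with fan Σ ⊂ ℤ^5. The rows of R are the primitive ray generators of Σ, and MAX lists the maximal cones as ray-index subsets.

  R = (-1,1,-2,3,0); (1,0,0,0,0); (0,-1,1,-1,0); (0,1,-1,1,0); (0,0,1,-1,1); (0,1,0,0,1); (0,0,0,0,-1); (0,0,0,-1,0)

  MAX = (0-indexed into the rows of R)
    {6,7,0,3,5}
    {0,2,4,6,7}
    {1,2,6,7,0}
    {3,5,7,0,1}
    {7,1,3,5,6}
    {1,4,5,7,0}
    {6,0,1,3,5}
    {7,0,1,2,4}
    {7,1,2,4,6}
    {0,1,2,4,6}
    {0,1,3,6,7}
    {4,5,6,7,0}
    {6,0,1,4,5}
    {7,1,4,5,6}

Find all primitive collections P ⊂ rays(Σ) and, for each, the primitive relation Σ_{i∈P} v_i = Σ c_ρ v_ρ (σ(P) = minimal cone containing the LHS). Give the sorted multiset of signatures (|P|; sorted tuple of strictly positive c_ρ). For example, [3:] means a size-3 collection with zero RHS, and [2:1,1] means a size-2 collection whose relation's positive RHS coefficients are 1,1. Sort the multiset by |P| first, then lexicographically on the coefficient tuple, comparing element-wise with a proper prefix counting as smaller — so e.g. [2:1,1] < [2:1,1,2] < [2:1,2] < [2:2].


Primitive collections (5):

  P={2,3}:  v_{2} + v_{3} = 0  →  sig = [2:]
  P={2,5}:  v_{2} + v_{5} = v_{4}  →  sig = [2:1]
  P={3,4}:  v_{3} + v_{4} = v_{5}  →  sig = [2:1]
  P={0,1,4,6,7}:  v_{0} + v_{1} + v_{4} + v_{6} + v_{7} = v_{3}  →  sig = [5:1]
  P={0,1,5,6,7}:  v_{0} + v_{1} + v_{5} + v_{6} + v_{7} = 2·v_{3}  →  sig = [5:2]

Hence PRS(X_Σ) =
[[2:], [2:1], [2:1], [5:1], [5:2]]


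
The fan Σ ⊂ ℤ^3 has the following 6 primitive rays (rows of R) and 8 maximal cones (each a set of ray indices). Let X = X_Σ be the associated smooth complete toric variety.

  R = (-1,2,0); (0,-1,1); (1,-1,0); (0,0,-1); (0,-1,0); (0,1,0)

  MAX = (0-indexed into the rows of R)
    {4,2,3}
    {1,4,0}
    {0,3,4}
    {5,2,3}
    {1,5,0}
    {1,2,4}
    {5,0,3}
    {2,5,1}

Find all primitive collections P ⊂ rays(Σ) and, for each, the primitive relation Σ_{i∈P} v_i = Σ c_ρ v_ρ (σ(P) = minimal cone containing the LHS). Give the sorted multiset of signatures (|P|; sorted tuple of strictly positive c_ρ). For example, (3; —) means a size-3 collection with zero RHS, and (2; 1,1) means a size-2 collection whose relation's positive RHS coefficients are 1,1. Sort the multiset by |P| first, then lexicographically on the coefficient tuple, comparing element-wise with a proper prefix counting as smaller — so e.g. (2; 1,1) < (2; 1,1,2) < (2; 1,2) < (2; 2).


The 3 primitive collections of Σ (r=6, n=3):

  P={4,5}:  v_{4} + v_{5} = 0  ⇒ sig = (2; —)
  P={0,2}:  v_{0} + v_{2} = v_{5}  ⇒ sig = (2; 1)
  P={1,3}:  v_{1} + v_{3} = v_{4}  ⇒ sig = (2; 1)

so the primitive-relation signature multiset is
[(2; —), (2; 1), (2; 1)]
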